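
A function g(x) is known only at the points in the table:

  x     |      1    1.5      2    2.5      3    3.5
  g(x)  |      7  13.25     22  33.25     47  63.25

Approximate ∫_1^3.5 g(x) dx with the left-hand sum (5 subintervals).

61.25

Δx = 0.5.
Sum = 0.5·[7 + 13.25 + 22 + 33.25 + 47] = 61.25.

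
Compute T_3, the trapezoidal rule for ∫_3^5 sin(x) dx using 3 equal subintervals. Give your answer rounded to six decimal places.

Δx = (5 − 3)/3 = 2/3.
f(3) ≈ 0.141120, f(11/3) ≈ -0.501277, f(13/3) ≈ -0.929015, f(5) ≈ -0.958924.
T_3 = (Δx/2)·[f(x_0) + 2f(x_1) + 2f(x_2) + f(x_3)].
Sum ≈ -1.226129.

-1.226129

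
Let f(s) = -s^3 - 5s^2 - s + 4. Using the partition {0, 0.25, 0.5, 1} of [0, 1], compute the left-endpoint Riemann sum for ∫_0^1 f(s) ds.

2.91796875

Subinterval widths: 0.25, 0.25, 0.5.
Left endpoints: 0, 0.25, 0.5.
f(0) = 4, f(0.25) = 3.421875, f(0.5) = 2.125.
Sum = Σ Δs_i · f(s_i).
Sum = 2.91796875.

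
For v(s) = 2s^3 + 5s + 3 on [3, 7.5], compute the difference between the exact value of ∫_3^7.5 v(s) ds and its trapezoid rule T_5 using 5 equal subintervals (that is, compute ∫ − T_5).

-19.13625

Exact integral: ∫_3^7.5 v(s) ds = 1673.15625.
T_5 = 1692.2925.
Error = 1673.15625 − 1692.2925 = -19.13625.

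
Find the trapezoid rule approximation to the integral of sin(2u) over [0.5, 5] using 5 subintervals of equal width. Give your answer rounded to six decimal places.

Δu = (5 − 0.5)/5 = 0.9.
f(0.5) ≈ 0.841471, f(1.4) ≈ 0.334988, f(2.3) ≈ -0.993691, f(3.2) ≈ 0.116549, f(4.1) ≈ 0.940731, f(5) ≈ -0.544021.
T_5 = (Δu/2)·[f(u_0) + 2f(u_1) + ... + 2f(u_{4}) + f(u_5)].
Sum ≈ 0.492572.

0.492572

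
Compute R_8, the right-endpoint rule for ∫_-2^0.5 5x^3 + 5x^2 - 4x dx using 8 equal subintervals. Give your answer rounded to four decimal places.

Δx = (0.5 − (-2))/8 = 0.3125.
Right endpoints: -1.6875, -1.375, -1.0625, -0.75, -0.4375, -0.125, 0.1875, 0.5.
f(-1.6875) = -12447/4096, f(-1.375) = 1001/512, f(-1.0625) = 15963/4096, f(-0.75) = 3.703125, f(-0.4375) = 9373/4096, f(-0.125) = 291/512, f(0.1875) = -2217/4096, f(0.5) = -0.125.
Sum = Δx · [f(-1.6875) + f(-1.375) + f(-1.0625) + ...].
Sum ≈ 2.7209.

2.7209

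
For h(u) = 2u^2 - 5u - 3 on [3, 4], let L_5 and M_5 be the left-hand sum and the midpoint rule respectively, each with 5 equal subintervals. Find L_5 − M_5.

L_5 = 3.28.
M_5 = 4.16.
L_5 − M_5 = -0.88.

-0.88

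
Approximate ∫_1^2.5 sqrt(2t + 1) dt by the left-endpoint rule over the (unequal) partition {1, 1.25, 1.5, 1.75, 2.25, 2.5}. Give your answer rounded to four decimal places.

3.0477

Subinterval widths: 0.25, 0.25, 0.25, 0.5, 0.25.
Left endpoints: 1, 1.25, 1.5, 1.75, 2.25.
f(1) ≈ 1.7321, f(1.25) ≈ 1.8708, f(1.5) ≈ 2.0000, f(1.75) ≈ 2.1213, f(2.25) ≈ 2.3452.
Sum = Σ Δt_i · f(t_i).
Sum ≈ 3.0477.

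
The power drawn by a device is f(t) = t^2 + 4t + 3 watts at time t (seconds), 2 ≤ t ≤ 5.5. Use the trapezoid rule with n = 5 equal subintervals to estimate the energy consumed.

Δt = (5.5 − 2)/5 = 0.7.
f(2) = 15, f(2.7) = 21.09, f(3.4) = 28.16, f(4.1) = 36.21, f(4.8) = 45.24, f(5.5) = 55.25.
T_5 = (Δt/2)·[f(t_0) + 2f(t_1) + ... + 2f(t_{4}) + f(t_5)].
Sum = 116.0775.

116.0775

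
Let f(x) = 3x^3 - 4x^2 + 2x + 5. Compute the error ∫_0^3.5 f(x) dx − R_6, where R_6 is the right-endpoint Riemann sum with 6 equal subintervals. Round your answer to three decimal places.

-27.598

Exact integral: ∫_0^3.5 f(x) dx ≈ 85.13021.
R_6 ≈ 112.72815.
Error ≈ 85.13021 − 112.72815 ≈ -27.598.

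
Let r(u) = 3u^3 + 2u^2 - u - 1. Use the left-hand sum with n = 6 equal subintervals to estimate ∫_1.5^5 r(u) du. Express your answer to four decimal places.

418.6926

Δu = (5 − 1.5)/6 = 7/12.
Left endpoints: 1.5, 25/12, 8/3, 3.25, 23/6, 53/12.
r(1.5) = 12.125, r(25/12) = 6283/192, r(8/3) = 607/9, r(3.25) = 119.859375, r(23/6) = 4645/24, r(53/12) = 168229/576.
Sum = Δu · [r(1.5) + r(25/12) + r(8/3) + ...].
Sum ≈ 418.6926.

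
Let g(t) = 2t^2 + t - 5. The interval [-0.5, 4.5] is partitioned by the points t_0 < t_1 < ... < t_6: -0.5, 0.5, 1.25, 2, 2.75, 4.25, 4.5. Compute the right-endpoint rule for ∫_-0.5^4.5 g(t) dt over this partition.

Subinterval widths: 1, 0.75, 0.75, 0.75, 1.5, 0.25.
Right endpoints: 0.5, 1.25, 2, 2.75, 4.25, 4.5.
g(0.5) = -4, g(1.25) = -0.625, g(2) = 5, g(2.75) = 12.875, g(4.25) = 35.375, g(4.5) = 40.
Sum = Σ Δt_i · g(t_i).
Sum = 72.

72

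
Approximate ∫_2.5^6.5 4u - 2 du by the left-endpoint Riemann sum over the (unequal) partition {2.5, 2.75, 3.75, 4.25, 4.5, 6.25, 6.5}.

Subinterval widths: 0.25, 1, 0.5, 0.25, 1.75, 0.25.
Left endpoints: 2.5, 2.75, 3.75, 4.25, 4.5, 6.25.
f(2.5) = 8, f(2.75) = 9, f(3.75) = 13, f(4.25) = 15, f(4.5) = 16, f(6.25) = 23.
Sum = Σ Δu_i · f(u_i).
Sum = 55.

55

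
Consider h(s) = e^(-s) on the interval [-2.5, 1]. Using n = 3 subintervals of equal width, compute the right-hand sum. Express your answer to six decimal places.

Δs = (1 − (-2.5))/3 = 7/6.
Right endpoints: -4/3, -1/6, 1.
h(-4/3) ≈ 3.793668, h(-1/6) ≈ 1.181360, h(1) ≈ 0.367879.
Sum = Δs · [h(-4/3) + h(-1/6) + h(1)].
Sum ≈ 6.233392.

6.233392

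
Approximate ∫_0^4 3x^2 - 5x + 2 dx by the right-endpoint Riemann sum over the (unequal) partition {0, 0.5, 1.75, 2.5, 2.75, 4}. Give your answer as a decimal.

49.59375

Subinterval widths: 0.5, 1.25, 0.75, 0.25, 1.25.
Right endpoints: 0.5, 1.75, 2.5, 2.75, 4.
f(0.5) = 0.25, f(1.75) = 2.4375, f(2.5) = 8.25, f(2.75) = 10.9375, f(4) = 30.
Sum = Σ Δx_i · f(x_i).
Sum = 49.59375.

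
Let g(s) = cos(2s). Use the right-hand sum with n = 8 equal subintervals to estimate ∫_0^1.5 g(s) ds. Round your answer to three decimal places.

Δs = (1.5 − 0)/8 = 0.1875.
Right endpoints: 0.1875, 0.375, 0.5625, 0.75, 0.9375, 1.125, 1.3125, 1.5.
g(0.1875) ≈ 0.931, g(0.375) ≈ 0.732, g(0.5625) ≈ 0.431, g(0.75) ≈ 0.071, g(0.9375) ≈ -0.300, g(1.125) ≈ -0.628, g(1.3125) ≈ -0.870, g(1.5) ≈ -0.990.
Sum = Δs · [g(0.1875) + g(0.375) + g(0.5625) + ...].
Sum ≈ -0.117.

-0.117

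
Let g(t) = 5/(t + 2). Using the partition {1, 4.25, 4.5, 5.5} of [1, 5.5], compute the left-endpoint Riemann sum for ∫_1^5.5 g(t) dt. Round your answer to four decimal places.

Subinterval widths: 3.25, 0.25, 1.
Left endpoints: 1, 4.25, 4.5.
g(1) = 5/3, g(4.25) = 0.8, g(4.5) = 10/13.
Sum = Σ Δt_i · g(t_i).
Sum ≈ 6.3859.

6.3859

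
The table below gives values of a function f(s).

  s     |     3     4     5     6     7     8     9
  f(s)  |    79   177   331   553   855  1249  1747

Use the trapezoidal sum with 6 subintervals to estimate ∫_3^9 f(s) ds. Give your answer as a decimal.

Δs = 1.
T_6 = (1/2)·[79 + 2·177 + 2·331 + 2·553 + 2·855 + 2·1249 + 1747] = 4078.

4078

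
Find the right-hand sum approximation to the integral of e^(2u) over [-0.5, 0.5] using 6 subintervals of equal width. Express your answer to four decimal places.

1.3819

Δu = (0.5 − (-0.5))/6 = 1/6.
Right endpoints: -1/3, -1/6, 0, 1/6, 1/3, 0.5.
f(-1/3) ≈ 0.5134, f(-1/6) ≈ 0.7165, f(0) ≈ 1.0000, f(1/6) ≈ 1.3956, f(1/3) ≈ 1.9477, f(0.5) ≈ 2.7183.
Sum = Δu · [f(-1/3) + f(-1/6) + f(0) + ...].
Sum ≈ 1.3819.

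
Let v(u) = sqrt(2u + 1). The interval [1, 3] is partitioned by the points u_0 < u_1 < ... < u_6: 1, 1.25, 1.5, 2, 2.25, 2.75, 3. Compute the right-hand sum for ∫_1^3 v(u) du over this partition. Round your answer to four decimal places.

4.6082

Subinterval widths: 0.25, 0.25, 0.5, 0.25, 0.5, 0.25.
Right endpoints: 1.25, 1.5, 2, 2.25, 2.75, 3.
v(1.25) ≈ 1.8708, v(1.5) ≈ 2.0000, v(2) ≈ 2.2361, v(2.25) ≈ 2.3452, v(2.75) ≈ 2.5495, v(3) ≈ 2.6458.
Sum = Σ Δu_i · v(u_i).
Sum ≈ 4.6082.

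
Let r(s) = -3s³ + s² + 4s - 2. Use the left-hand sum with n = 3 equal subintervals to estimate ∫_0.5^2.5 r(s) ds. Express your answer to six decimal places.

-7.101852

Δs = (2.5 − 0.5)/3 = 2/3.
Left endpoints: 0.5, 7/6, 11/6.
r(0.5) = -0.125, r(7/6) = -53/72, r(11/6) = -235/24.
Sum = Δs · [r(0.5) + r(7/6) + r(11/6)].
Sum ≈ -7.101852.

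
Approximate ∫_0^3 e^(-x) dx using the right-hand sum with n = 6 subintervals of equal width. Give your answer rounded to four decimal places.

0.7324

Δx = (3 − 0)/6 = 0.5.
Right endpoints: 0.5, 1, 1.5, 2, 2.5, 3.
f(0.5) ≈ 0.6065, f(1) ≈ 0.3679, f(1.5) ≈ 0.2231, f(2) ≈ 0.1353, f(2.5) ≈ 0.0821, f(3) ≈ 0.0498.
Sum = Δx · [f(0.5) + f(1) + f(1.5) + ...].
Sum ≈ 0.7324.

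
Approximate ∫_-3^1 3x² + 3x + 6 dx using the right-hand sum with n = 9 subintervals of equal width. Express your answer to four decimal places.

37.7284

Δx = (1 − (-3))/9 = 4/9.
Right endpoints: -23/9, -19/9, -5/3, -11/9, -7/9, -1/3, 1/9, 5/9, 1.
f(-23/9) = 484/27, f(-19/9) = 352/27, f(-5/3) = 28/3, f(-11/9) = 184/27, f(-7/9) = 148/27, f(-1/3) = 16/3, f(1/9) = 172/27, f(5/9) = 232/27, f(1) = 12.
Sum = Δx · [f(-23/9) + f(-19/9) + f(-5/3) + ...].
Sum ≈ 37.7284.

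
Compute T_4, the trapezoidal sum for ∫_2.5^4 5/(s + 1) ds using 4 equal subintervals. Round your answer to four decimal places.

1.7858

Δs = (4 − 2.5)/4 = 0.375.
f(2.5) = 10/7, f(2.875) = 40/31, f(3.25) = 20/17, f(3.625) = 40/37, f(4) = 1.
T_4 = (Δs/2)·[f(s_0) + 2f(s_1) + 2f(s_2) + 2f(s_3) + f(s_4)].
Sum ≈ 1.7858.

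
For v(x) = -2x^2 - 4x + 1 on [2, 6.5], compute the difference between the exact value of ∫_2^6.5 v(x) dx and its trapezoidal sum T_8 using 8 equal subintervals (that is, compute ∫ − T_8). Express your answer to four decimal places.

0.4746

Exact integral: ∫_2^6.5 v(x) dx = -249.75.
T_8 ≈ -250.224609.
Error ≈ -249.75 − (-250.224609) ≈ 0.4746.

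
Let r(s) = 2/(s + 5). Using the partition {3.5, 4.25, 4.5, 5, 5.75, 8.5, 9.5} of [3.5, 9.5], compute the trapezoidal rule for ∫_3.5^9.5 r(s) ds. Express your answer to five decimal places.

1.07262

Subinterval widths: 0.75, 0.25, 0.5, 0.75, 2.75, 1.
r(3.5) = 4/17, r(4.25) = 8/37, r(4.5) = 4/19, r(5) = 0.2, r(5.75) = 8/43, r(8.5) = 4/27, r(9.5) = 4/29.
On each subinterval the trapezoid contributes (Δs_i/2)·[r(s_{i-1}) + r(s_i)].
Sum ≈ 1.07262.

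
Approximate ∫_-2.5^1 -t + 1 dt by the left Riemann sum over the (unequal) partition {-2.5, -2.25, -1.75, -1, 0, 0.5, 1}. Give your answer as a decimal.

7.3125

Subinterval widths: 0.25, 0.5, 0.75, 1, 0.5, 0.5.
Left endpoints: -2.5, -2.25, -1.75, -1, 0, 0.5.
f(-2.5) = 3.5, f(-2.25) = 3.25, f(-1.75) = 2.75, f(-1) = 2, f(0) = 1, f(0.5) = 0.5.
Sum = Σ Δt_i · f(t_i).
Sum = 7.3125.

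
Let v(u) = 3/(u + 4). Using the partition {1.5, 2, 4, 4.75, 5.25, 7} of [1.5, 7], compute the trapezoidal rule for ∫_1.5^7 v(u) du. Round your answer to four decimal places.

Subinterval widths: 0.5, 2, 0.75, 0.5, 1.75.
v(1.5) = 6/11, v(2) = 0.5, v(4) = 0.375, v(4.75) = 12/35, v(5.25) = 12/37, v(7) = 3/11.
On each subinterval the trapezoid contributes (Δu_i/2)·[v(u_{i-1}) + v(u_i)].
Sum ≈ 2.0948.

2.0948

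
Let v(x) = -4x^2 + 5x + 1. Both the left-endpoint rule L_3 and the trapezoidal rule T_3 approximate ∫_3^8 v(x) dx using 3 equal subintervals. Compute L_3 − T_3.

162.5

L_3 ≈ -350.92593.
T_3 ≈ -513.42593.
L_3 − T_3 = 162.5.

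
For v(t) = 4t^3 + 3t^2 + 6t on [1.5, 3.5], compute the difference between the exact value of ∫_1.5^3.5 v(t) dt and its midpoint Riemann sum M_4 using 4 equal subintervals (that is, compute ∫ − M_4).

1.375

Exact integral: ∫_1.5^3.5 v(t) dt = 214.5.
M_4 = 213.125.
Error = 214.5 − 213.125 = 1.375.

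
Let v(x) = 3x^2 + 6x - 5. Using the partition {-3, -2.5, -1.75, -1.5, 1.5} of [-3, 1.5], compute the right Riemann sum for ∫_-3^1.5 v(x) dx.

Subinterval widths: 0.5, 0.75, 0.25, 3.
Right endpoints: -2.5, -1.75, -1.5, 1.5.
v(-2.5) = -1.25, v(-1.75) = -6.3125, v(-1.5) = -7.25, v(1.5) = 10.75.
Sum = Σ Δx_i · v(x_i).
Sum = 25.078125.

25.078125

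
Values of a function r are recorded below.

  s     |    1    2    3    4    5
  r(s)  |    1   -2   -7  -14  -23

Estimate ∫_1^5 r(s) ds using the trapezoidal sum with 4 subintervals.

-34

Δs = 1.
T_4 = (1/2)·[1 + 2·(-2) + 2·(-7) + 2·(-14) + (-23)] = -34.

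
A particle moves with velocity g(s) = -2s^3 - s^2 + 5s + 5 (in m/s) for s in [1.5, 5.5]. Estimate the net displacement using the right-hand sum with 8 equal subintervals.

-506.5

Δs = (5.5 − 1.5)/8 = 0.5.
Right endpoints: 2, 2.5, 3, 3.5, 4, 4.5, 5, 5.5.
g(2) = -5, g(2.5) = -20, g(3) = -43, g(3.5) = -75.5, g(4) = -119, g(4.5) = -175, g(5) = -245, g(5.5) = -330.5.
Sum = Δs · [g(2) + g(2.5) + g(3) + ...].
Sum = -506.5.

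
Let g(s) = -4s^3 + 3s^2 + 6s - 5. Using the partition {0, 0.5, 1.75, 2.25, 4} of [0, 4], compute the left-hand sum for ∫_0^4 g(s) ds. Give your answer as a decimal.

Subinterval widths: 0.5, 1.25, 0.5, 1.75.
Left endpoints: 0, 0.5, 1.75, 2.25.
g(0) = -5, g(0.5) = -1.75, g(1.75) = -6.75, g(2.25) = -21.875.
Sum = Σ Δs_i · g(s_i).
Sum = -46.34375.

-46.34375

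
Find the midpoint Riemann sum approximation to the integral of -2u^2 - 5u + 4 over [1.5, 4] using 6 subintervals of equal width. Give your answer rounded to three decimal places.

Δu = (4 − 1.5)/6 = 5/12.
Midpoints: 41/24, 2.125, 61/24, 71/24, 3.375, 91/24.
f(41/24) = -2989/288, f(2.125) = -15.65625, f(61/24) = -6229/288, f(71/24) = -8149/288, f(3.375) = -35.65625, f(91/24) = -12589/288.
Sum = Δu · [f(41/24) + f(2.125) + f(61/24) + ...].
Sum ≈ -64.719.

-64.719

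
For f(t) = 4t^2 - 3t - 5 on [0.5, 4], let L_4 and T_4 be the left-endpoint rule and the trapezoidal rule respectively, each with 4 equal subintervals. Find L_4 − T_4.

-22.96875

L_4 = 22.859375.
T_4 = 45.828125.
L_4 − T_4 = -22.96875.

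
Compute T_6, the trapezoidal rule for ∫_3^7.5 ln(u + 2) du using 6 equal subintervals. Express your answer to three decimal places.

Δu = (7.5 − 3)/6 = 0.75.
f(3) ≈ 1.609, f(3.75) ≈ 1.749, f(4.5) ≈ 1.872, f(5.25) ≈ 1.981, f(6) ≈ 2.079, f(6.75) ≈ 2.169, f(7.5) ≈ 2.251.
T_6 = (Δu/2)·[f(u_0) + 2f(u_1) + ... + 2f(u_{5}) + f(u_6)].
Sum ≈ 8.836.

8.836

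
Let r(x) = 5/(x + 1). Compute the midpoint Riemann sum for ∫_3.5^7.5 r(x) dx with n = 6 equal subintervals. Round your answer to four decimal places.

Δx = (7.5 − 3.5)/6 = 2/3.
Midpoints: 23/6, 4.5, 31/6, 35/6, 6.5, 43/6.
r(23/6) = 30/29, r(4.5) = 10/11, r(31/6) = 30/37, r(35/6) = 30/41, r(6.5) = 2/3, r(43/6) = 30/49.
Sum = Δx · [r(23/6) + r(4.5) + r(31/6) + ...].
Sum ≈ 3.1767.

3.1767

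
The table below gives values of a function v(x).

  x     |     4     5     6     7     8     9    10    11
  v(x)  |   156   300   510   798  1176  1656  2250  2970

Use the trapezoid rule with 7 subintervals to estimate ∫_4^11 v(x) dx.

Δx = 1.
T_7 = (1/2)·[156 + 2·300 + 2·510 + 2·798 + 2·1176 + 2·1656 + 2·2250 + 2970] = 8253.

8253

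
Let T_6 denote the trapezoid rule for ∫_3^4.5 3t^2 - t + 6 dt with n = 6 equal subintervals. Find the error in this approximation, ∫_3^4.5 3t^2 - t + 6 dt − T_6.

Exact integral: ∫_3^4.5 f(t) dt = 67.5.
T_6 = 67.546875.
Error = 67.5 − 67.546875 = -0.046875.

-0.046875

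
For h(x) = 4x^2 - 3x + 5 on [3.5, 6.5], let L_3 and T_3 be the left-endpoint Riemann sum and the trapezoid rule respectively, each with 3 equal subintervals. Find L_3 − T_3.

-55.5

L_3 = 225.5.
T_3 = 281.
L_3 − T_3 = -55.5.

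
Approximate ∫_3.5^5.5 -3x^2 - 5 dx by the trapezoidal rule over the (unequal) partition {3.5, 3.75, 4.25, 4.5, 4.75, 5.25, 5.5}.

-133.65625

Subinterval widths: 0.25, 0.5, 0.25, 0.25, 0.5, 0.25.
f(3.5) = -41.75, f(3.75) = -47.1875, f(4.25) = -59.1875, f(4.5) = -65.75, f(4.75) = -72.6875, f(5.25) = -87.6875, f(5.5) = -95.75.
On each subinterval the trapezoid contributes (Δx_i/2)·[f(x_{i-1}) + f(x_i)].
Sum = -133.65625.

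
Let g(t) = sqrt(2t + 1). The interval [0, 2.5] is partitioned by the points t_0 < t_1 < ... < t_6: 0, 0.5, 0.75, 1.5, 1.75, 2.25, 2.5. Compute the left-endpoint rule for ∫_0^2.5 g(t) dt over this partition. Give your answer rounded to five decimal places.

4.18637

Subinterval widths: 0.5, 0.25, 0.75, 0.25, 0.5, 0.25.
Left endpoints: 0, 0.5, 0.75, 1.5, 1.75, 2.25.
g(0) ≈ 1.00000, g(0.5) ≈ 1.41421, g(0.75) ≈ 1.58114, g(1.5) ≈ 2.00000, g(1.75) ≈ 2.12132, g(2.25) ≈ 2.34521.
Sum = Σ Δt_i · g(t_i).
Sum ≈ 4.18637.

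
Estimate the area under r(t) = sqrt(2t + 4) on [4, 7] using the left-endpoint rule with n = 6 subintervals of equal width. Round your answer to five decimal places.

Δt = (7 − 4)/6 = 0.5.
Left endpoints: 4, 4.5, 5, 5.5, 6, 6.5.
r(4) ≈ 3.46410, r(4.5) ≈ 3.60555, r(5) ≈ 3.74166, r(5.5) ≈ 3.87298, r(6) ≈ 4.00000, r(6.5) ≈ 4.12311.
Sum = Δt · [r(4) + r(4.5) + r(5) + ...].
Sum ≈ 11.40370.

11.40370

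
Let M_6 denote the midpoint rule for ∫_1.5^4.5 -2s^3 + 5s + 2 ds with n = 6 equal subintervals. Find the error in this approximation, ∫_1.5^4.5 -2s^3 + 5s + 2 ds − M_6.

Exact integral: ∫_1.5^4.5 f(s) ds = -151.5.
M_6 = -150.375.
Error = -151.5 − (-150.375) = -1.125.

-1.125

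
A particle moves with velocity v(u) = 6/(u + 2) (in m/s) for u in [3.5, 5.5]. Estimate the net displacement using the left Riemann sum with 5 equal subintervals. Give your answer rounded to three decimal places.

Δu = (5.5 − 3.5)/5 = 0.4.
Left endpoints: 3.5, 3.9, 4.3, 4.7, 5.1.
v(3.5) = 12/11, v(3.9) = 60/59, v(4.3) = 20/21, v(4.7) = 60/67, v(5.1) = 60/71.
Sum = Δu · [v(3.5) + v(3.9) + v(4.3) + v(4.7) + v(5.1)].
Sum ≈ 1.920.

1.920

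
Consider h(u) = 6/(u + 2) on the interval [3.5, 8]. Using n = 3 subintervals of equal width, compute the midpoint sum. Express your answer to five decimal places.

3.57426

Δu = (8 − 3.5)/3 = 1.5.
Midpoints: 4.25, 5.75, 7.25.
h(4.25) = 0.96, h(5.75) = 24/31, h(7.25) = 24/37.
Sum = Δu · [h(4.25) + h(5.75) + h(7.25)].
Sum ≈ 3.57426.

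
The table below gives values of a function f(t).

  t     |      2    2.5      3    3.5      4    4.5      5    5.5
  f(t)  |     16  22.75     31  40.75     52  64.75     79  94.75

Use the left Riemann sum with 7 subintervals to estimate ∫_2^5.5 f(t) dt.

153.125

Δt = 0.5.
Sum = 0.5·[16 + 22.75 + 31 + 40.75 + 52 + 64.75 + 79] = 153.125.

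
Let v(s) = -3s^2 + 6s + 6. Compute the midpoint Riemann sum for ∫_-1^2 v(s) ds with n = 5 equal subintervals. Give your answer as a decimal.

Δs = (2 − (-1))/5 = 0.6.
Midpoints: -0.7, -0.1, 0.5, 1.1, 1.7.
v(-0.7) = 0.33, v(-0.1) = 5.37, v(0.5) = 8.25, v(1.1) = 8.97, v(1.7) = 7.53.
Sum = Δs · [v(-0.7) + v(-0.1) + v(0.5) + v(1.1) + v(1.7)].
Sum = 18.27.

18.27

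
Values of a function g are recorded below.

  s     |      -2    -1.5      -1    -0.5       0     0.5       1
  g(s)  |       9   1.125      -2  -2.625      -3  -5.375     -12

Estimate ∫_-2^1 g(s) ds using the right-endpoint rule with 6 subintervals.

-11.9375

Δs = 0.5.
Sum = 0.5·[1.125 + (-2) + (-2.625) + (-3) + (-5.375) + (-12)] = -11.9375.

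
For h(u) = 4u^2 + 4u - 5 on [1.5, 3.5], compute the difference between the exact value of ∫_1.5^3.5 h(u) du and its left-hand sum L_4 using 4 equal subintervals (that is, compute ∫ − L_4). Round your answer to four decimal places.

Exact integral: ∫_1.5^3.5 h(u) du ≈ 62.666667.
L_4 = 51.
Error ≈ 62.666667 − 51 ≈ 11.6667.

11.6667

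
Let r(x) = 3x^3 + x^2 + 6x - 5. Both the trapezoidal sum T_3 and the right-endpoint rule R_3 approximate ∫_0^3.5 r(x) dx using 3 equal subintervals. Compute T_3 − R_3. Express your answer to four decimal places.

-94.4271

T_3 ≈ 159.387731.
R_3 ≈ 253.814815.
T_3 − R_3 ≈ -94.4271.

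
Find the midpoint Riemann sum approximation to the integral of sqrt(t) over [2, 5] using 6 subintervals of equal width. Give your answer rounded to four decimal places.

5.5693

Δt = (5 − 2)/6 = 0.5.
Midpoints: 2.25, 2.75, 3.25, 3.75, 4.25, 4.75.
f(2.25) ≈ 1.5000, f(2.75) ≈ 1.6583, f(3.25) ≈ 1.8028, f(3.75) ≈ 1.9365, f(4.25) ≈ 2.0616, f(4.75) ≈ 2.1794.
Sum = Δt · [f(2.25) + f(2.75) + f(3.25) + ...].
Sum ≈ 5.5693.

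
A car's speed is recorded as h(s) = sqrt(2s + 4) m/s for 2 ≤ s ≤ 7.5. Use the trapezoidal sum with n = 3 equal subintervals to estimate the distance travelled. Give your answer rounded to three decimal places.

20.029

Δs = (7.5 − 2)/3 = 11/6.
h(2) ≈ 2.828, h(23/6) ≈ 3.416, h(17/3) ≈ 3.916, h(7.5) ≈ 4.359.
T_3 = (Δs/2)·[h(s_0) + 2h(s_1) + 2h(s_2) + h(s_3)].
Sum ≈ 20.029.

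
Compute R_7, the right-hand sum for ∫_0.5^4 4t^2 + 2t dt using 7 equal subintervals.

119

Δt = (4 − 0.5)/7 = 0.5.
Right endpoints: 1, 1.5, 2, 2.5, 3, 3.5, 4.
f(1) = 6, f(1.5) = 12, f(2) = 20, f(2.5) = 30, f(3) = 42, f(3.5) = 56, f(4) = 72.
Sum = Δt · [f(1) + f(1.5) + f(2) + ...].
Sum = 119.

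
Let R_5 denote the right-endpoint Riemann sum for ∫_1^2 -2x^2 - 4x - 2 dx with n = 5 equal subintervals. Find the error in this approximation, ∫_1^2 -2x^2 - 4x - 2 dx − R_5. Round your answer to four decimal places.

1.0133

Exact integral: ∫_1^2 f(x) dx ≈ -12.666667.
R_5 = -13.68.
Error ≈ -12.666667 − (-13.68) ≈ 1.0133.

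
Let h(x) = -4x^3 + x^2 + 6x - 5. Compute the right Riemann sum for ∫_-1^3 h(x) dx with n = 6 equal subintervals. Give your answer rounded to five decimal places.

-96.59259

Δx = (3 − (-1))/6 = 2/3.
Right endpoints: -1/3, 1/3, 1, 5/3, 7/3, 3.
h(-1/3) = -182/27, h(1/3) = -82/27, h(1) = -2, h(5/3) = -290/27, h(7/3) = -982/27, h(3) = -86.
Sum = Δx · [h(-1/3) + h(1/3) + h(1) + ...].
Sum ≈ -96.59259.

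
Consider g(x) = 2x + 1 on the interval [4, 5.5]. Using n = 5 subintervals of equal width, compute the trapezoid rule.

15.75

Δx = (5.5 − 4)/5 = 0.3.
g(4) = 9, g(4.3) = 9.6, g(4.6) = 10.2, g(4.9) = 10.8, g(5.2) = 11.4, g(5.5) = 12.
T_5 = (Δx/2)·[g(x_0) + 2g(x_1) + ... + 2g(x_{4}) + g(x_5)].
Sum = 15.75.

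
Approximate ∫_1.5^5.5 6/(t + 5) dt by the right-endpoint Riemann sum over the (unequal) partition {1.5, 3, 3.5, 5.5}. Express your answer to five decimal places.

Subinterval widths: 1.5, 0.5, 2.
Right endpoints: 3, 3.5, 5.5.
f(3) = 0.75, f(3.5) = 12/17, f(5.5) = 4/7.
Sum = Σ Δt_i · f(t_i).
Sum ≈ 2.62080.

2.62080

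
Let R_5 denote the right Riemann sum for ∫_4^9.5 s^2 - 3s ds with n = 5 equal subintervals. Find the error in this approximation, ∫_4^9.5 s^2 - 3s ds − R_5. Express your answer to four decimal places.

Exact integral: ∫_4^9.5 f(s) ds ≈ 153.083333.
R_5 = 185.955.
Error ≈ 153.083333 − 185.955 ≈ -32.8717.

-32.8717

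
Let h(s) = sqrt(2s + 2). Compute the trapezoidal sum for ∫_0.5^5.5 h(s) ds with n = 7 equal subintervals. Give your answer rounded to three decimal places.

Δs = (5.5 − 0.5)/7 = 5/7.
h(0.5) ≈ 1.732, h(17/14) ≈ 2.104, h(27/14) ≈ 2.420, h(37/14) ≈ 2.699, h(47/14) ≈ 2.952, h(57/14) ≈ 3.185, h(67/14) ≈ 3.402, h(5.5) ≈ 3.606.
T_7 = (Δs/2)·[h(s_0) + 2h(s_1) + ... + 2h(s_{6}) + h(s_7)].
Sum ≈ 13.879.

13.879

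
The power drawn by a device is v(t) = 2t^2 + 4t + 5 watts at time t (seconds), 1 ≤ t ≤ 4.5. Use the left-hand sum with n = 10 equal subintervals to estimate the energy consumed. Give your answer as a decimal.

107.03875

Δt = (4.5 − 1)/10 = 0.35.
Left endpoints: 1, 1.35, 1.7, 2.05, 2.4, 2.75, 3.1, 3.45, 3.8, 4.15.
v(1) = 11, v(1.35) = 14.045, v(1.7) = 17.58, v(2.05) = 21.605, v(2.4) = 26.12, v(2.75) = 31.125, v(3.1) = 36.62, v(3.45) = 42.605, v(3.8) = 49.08, v(4.15) = 56.045.
Sum = Δt · [v(1) + v(1.35) + v(1.7) + ...].
Sum = 107.03875.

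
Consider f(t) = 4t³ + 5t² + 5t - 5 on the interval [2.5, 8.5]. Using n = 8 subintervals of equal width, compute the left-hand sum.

5320.6875

Δt = (8.5 − 2.5)/8 = 0.75.
Left endpoints: 2.5, 3.25, 4, 4.75, 5.5, 6.25, 7, 7.75.
f(2.5) = 101.25, f(3.25) = 201.375, f(4) = 351, f(4.75) = 560.25, f(5.5) = 839.25, f(6.25) = 1198.125, f(7) = 1647, f(7.75) = 2196.
Sum = Δt · [f(2.5) + f(3.25) + f(4) + ...].
Sum = 5320.6875.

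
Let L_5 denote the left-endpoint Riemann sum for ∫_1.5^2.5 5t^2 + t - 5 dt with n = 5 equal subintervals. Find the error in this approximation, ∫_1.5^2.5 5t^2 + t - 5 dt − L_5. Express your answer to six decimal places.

2.066667

Exact integral: ∫_1.5^2.5 f(t) dt ≈ 17.41666667.
L_5 = 15.35.
Error ≈ 17.41666667 − 15.35 ≈ 2.066667.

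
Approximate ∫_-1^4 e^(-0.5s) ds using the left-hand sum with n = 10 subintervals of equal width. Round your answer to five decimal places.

Δs = (4 − (-1))/10 = 0.5.
Left endpoints: -1, -0.5, 0, 0.5, 1, 1.5, 2, 2.5, 3, 3.5.
f(-1) ≈ 1.64872, f(-0.5) ≈ 1.28403, f(0) ≈ 1.00000, f(0.5) ≈ 0.77880, f(1) ≈ 0.60653, f(1.5) ≈ 0.47237, f(2) ≈ 0.36788, f(2.5) ≈ 0.28650, f(3) ≈ 0.22313, f(3.5) ≈ 0.17377.
Sum = Δs · [f(-1) + f(-0.5) + f(0) + ...].
Sum ≈ 3.42087.

3.42087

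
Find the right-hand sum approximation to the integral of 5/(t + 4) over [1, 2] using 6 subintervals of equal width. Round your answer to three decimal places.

Δt = (2 − 1)/6 = 1/6.
Right endpoints: 7/6, 4/3, 1.5, 5/3, 11/6, 2.
f(7/6) = 30/31, f(4/3) = 0.9375, f(1.5) = 10/11, f(5/3) = 15/17, f(11/6) = 6/7, f(2) = 5/6.
Sum = Δt · [f(7/6) + f(4/3) + f(1.5) + ...].
Sum ≈ 0.898.

0.898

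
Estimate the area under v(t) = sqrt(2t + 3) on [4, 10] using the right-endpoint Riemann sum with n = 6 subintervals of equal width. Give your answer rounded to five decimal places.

Δt = (10 − 4)/6 = 1.
Right endpoints: 5, 6, 7, 8, 9, 10.
v(5) ≈ 3.60555, v(6) ≈ 3.87298, v(7) ≈ 4.12311, v(8) ≈ 4.35890, v(9) ≈ 4.58258, v(10) ≈ 4.79583.
Sum = Δt · [v(5) + v(6) + v(7) + ...].
Sum ≈ 25.33895.

25.33895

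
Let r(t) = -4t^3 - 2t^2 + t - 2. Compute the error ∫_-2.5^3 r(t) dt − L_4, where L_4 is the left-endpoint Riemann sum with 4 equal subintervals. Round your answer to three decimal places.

-108.553

Exact integral: ∫_-2.5^3 r(t) dt ≈ -79.97917.
L_4 = 28.57421875.
Error ≈ -79.97917 − 28.57421875 ≈ -108.553.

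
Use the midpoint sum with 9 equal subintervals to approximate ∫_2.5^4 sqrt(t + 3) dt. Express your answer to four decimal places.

Δt = (4 − 2.5)/9 = 1/6.
Midpoints: 31/12, 2.75, 35/12, 37/12, 3.25, 41/12, 43/12, 3.75, 47/12.
f(31/12) ≈ 2.3629, f(2.75) ≈ 2.3979, f(35/12) ≈ 2.4324, f(37/12) ≈ 2.4664, f(3.25) ≈ 2.5000, f(41/12) ≈ 2.5331, f(43/12) ≈ 2.5658, f(3.75) ≈ 2.5981, f(47/12) ≈ 2.6300.
Sum = Δt · [f(31/12) + f(2.75) + f(35/12) + ...].
Sum ≈ 3.7478.

3.7478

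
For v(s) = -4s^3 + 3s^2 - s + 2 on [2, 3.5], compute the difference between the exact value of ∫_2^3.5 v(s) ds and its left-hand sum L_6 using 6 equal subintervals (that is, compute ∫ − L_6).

-14.0625

Exact integral: ∫_2^3.5 v(s) ds = -100.3125.
L_6 = -86.25.
Error = -100.3125 − (-86.25) = -14.0625.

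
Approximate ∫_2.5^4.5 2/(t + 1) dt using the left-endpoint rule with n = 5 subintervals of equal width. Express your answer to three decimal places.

Δt = (4.5 − 2.5)/5 = 0.4.
Left endpoints: 2.5, 2.9, 3.3, 3.7, 4.1.
f(2.5) = 4/7, f(2.9) = 20/39, f(3.3) = 20/43, f(3.7) = 20/47, f(4.1) = 20/51.
Sum = Δt · [f(2.5) + f(2.9) + f(3.3) + f(3.7) + f(4.1)].
Sum ≈ 0.947.

0.947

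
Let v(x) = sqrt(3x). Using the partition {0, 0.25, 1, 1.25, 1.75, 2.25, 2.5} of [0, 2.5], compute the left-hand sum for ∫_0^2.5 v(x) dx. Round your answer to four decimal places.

3.8459

Subinterval widths: 0.25, 0.75, 0.25, 0.5, 0.5, 0.25.
Left endpoints: 0, 0.25, 1, 1.25, 1.75, 2.25.
v(0) ≈ 0.0000, v(0.25) ≈ 0.8660, v(1) ≈ 1.7321, v(1.25) ≈ 1.9365, v(1.75) ≈ 2.2913, v(2.25) ≈ 2.5981.
Sum = Σ Δx_i · v(x_i).
Sum ≈ 3.8459.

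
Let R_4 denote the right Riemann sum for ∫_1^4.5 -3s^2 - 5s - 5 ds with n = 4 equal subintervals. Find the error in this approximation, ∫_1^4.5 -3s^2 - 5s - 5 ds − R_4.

Exact integral: ∫_1^4.5 f(s) ds = -155.75.
R_4 = -190.01171875.
Error = -155.75 − (-190.01171875) = 34.26171875.

34.26171875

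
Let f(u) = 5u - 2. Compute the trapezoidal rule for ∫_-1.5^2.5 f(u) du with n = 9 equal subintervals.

2

Δu = (2.5 − (-1.5))/9 = 4/9.
f(-1.5) = -9.5, f(-19/18) = -131/18, f(-11/18) = -91/18, f(-1/6) = -17/6, f(5/18) = -11/18, f(13/18) = 29/18, f(7/6) = 23/6, f(29/18) = 109/18, f(37/18) = 149/18, f(2.5) = 10.5.
T_9 = (Δu/2)·[f(u_0) + 2f(u_1) + ... + 2f(u_{8}) + f(u_9)].
Sum = 2.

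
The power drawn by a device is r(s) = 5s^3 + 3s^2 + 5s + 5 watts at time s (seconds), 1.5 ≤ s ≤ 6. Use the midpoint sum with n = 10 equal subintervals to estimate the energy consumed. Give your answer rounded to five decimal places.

Δs = (6 − 1.5)/10 = 0.45.
Midpoints: 1.725, 2.175, 2.625, 3.075, 3.525, 3.975, 4.425, 4.875, 5.325, 5.775.
r(1.725) = 617173/12800, r(2.175) = 1043359/12800, r(2.625) = 66169/512, r(3.075) = 2484763/12800, r(3.525) = 713993/2560, r(3.975) = 4944823/12800, r(4.425) = 6644329/12800, r(4.875) = 348139/512, r(5.325) = 11157253/12800, r(5.775) = 2808131/2560.
Sum = Δs · [r(1.725) + r(2.175) + r(2.625) + ...].
Sum ≈ 1928.67258.

1928.67258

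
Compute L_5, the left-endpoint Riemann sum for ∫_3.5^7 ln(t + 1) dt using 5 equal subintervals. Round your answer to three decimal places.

6.162

Δt = (7 − 3.5)/5 = 0.7.
Left endpoints: 3.5, 4.2, 4.9, 5.6, 6.3.
f(3.5) ≈ 1.504, f(4.2) ≈ 1.649, f(4.9) ≈ 1.775, f(5.6) ≈ 1.887, f(6.3) ≈ 1.988.
Sum = Δt · [f(3.5) + f(4.2) + f(4.9) + f(5.6) + f(6.3)].
Sum ≈ 6.162.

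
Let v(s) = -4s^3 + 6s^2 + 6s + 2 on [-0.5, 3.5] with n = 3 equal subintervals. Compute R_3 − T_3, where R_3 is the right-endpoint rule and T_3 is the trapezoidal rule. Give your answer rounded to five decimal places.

-50.66667

R_3 ≈ -84.8888889.
T_3 ≈ -34.2222222.
R_3 − T_3 ≈ -50.66667.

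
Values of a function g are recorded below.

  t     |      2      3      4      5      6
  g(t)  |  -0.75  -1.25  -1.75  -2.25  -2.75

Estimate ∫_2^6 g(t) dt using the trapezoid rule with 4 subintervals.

Δt = 1.
T_4 = (1/2)·[(-0.75) + 2·(-1.25) + 2·(-1.75) + 2·(-2.25) + (-2.75)] = -7.

-7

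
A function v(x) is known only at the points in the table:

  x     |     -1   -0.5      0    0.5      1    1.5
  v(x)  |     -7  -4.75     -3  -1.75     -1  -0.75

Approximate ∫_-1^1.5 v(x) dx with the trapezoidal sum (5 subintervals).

Δx = 0.5.
T_5 = (0.5/2)·[(-7) + 2·(-4.75) + 2·(-3) + 2·(-1.75) + 2·(-1) + (-0.75)] = -7.1875.

-7.1875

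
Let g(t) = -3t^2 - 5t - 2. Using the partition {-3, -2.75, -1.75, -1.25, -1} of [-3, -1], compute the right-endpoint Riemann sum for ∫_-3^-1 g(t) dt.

Subinterval widths: 0.25, 1, 0.5, 0.25.
Right endpoints: -2.75, -1.75, -1.25, -1.
g(-2.75) = -10.9375, g(-1.75) = -2.4375, g(-1.25) = -0.4375, g(-1) = 0.
Sum = Σ Δt_i · g(t_i).
Sum = -5.390625.

-5.390625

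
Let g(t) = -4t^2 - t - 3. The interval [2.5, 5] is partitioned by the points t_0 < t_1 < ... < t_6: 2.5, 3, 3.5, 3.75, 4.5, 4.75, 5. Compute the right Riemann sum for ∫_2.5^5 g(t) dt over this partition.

Subinterval widths: 0.5, 0.5, 0.25, 0.75, 0.25, 0.25.
Right endpoints: 3, 3.5, 3.75, 4.5, 4.75, 5.
g(3) = -42, g(3.5) = -55.5, g(3.75) = -63, g(4.5) = -88.5, g(4.75) = -98, g(5) = -108.
Sum = Σ Δt_i · g(t_i).
Sum = -182.375.

-182.375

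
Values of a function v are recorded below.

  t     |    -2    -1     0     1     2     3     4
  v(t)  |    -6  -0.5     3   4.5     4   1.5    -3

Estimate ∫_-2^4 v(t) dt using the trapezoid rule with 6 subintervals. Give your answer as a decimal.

8

Δt = 1.
T_6 = (1/2)·[(-6) + 2·(-0.5) + 2·3 + 2·4.5 + 2·4 + 2·1.5 + (-3)] = 8.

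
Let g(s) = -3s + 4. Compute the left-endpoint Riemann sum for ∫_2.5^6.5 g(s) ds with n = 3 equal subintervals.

Δs = (6.5 − 2.5)/3 = 4/3.
Left endpoints: 2.5, 23/6, 31/6.
g(2.5) = -3.5, g(23/6) = -7.5, g(31/6) = -11.5.
Sum = Δs · [g(2.5) + g(23/6) + g(31/6)].
Sum = -30.

-30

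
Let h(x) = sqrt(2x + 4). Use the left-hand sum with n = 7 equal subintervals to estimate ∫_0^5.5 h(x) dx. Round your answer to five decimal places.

15.95004

Δx = (5.5 − 0)/7 = 11/14.
Left endpoints: 0, 11/14, 11/7, 33/14, 22/7, 55/14, 33/7.
h(0) ≈ 2.00000, h(11/14) ≈ 2.36039, h(11/7) ≈ 2.67261, h(33/14) ≈ 2.95200, h(22/7) ≈ 3.20713, h(55/14) ≈ 3.44342, h(33/7) ≈ 3.66450.
Sum = Δx · [h(0) + h(11/14) + h(11/7) + ...].
Sum ≈ 15.95004.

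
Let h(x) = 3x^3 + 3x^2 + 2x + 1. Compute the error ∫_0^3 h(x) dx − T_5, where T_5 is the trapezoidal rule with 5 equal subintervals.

Exact integral: ∫_0^3 h(x) dx = 99.75.
T_5 = 102.72.
Error = 99.75 − 102.72 = -2.97.

-2.97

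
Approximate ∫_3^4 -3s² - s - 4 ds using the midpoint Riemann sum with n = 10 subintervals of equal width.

Δs = (4 − 3)/10 = 0.1.
Midpoints: 3.05, 3.15, 3.25, 3.35, 3.45, 3.55, 3.65, 3.75, 3.85, 3.95.
f(3.05) = -34.9575, f(3.15) = -36.9175, f(3.25) = -38.9375, f(3.35) = -41.0175, f(3.45) = -43.1575, f(3.55) = -45.3575, f(3.65) = -47.6175, f(3.75) = -49.9375, f(3.85) = -52.3175, f(3.95) = -54.7575.
Sum = Δs · [f(3.05) + f(3.15) + f(3.25) + ...].
Sum = -44.4975.

-44.4975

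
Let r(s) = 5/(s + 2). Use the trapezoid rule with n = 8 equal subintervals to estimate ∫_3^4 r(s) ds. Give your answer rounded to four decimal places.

0.9117

Δs = (4 − 3)/8 = 0.125.
r(3) = 1, r(3.125) = 40/41, r(3.25) = 20/21, r(3.375) = 40/43, r(3.5) = 10/11, r(3.625) = 8/9, r(3.75) = 20/23, r(3.875) = 40/47, r(4) = 5/6.
T_8 = (Δs/2)·[r(s_0) + 2r(s_1) + ... + 2r(s_{7}) + r(s_8)].
Sum ≈ 0.9117.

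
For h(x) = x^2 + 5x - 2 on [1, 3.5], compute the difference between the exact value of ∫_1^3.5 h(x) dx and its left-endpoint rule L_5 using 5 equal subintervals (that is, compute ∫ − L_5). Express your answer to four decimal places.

5.8333

Exact integral: ∫_1^3.5 h(x) dx ≈ 37.083333.
L_5 = 31.25.
Error ≈ 37.083333 − 31.25 ≈ 5.8333.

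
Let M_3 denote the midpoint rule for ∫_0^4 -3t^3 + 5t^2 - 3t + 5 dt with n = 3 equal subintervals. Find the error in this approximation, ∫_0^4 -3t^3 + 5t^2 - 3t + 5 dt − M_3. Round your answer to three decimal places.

Exact integral: ∫_0^4 f(t) dt ≈ -89.33333.
M_3 ≈ -81.62963.
Error ≈ -89.33333 − (-81.62963) ≈ -7.704.

-7.704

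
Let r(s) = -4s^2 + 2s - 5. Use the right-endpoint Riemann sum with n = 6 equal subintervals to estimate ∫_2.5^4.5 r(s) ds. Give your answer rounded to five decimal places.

Δs = (4.5 − 2.5)/6 = 1/3.
Right endpoints: 17/6, 19/6, 3.5, 23/6, 25/6, 4.5.
r(17/6) = -283/9, r(19/6) = -349/9, r(3.5) = -47, r(23/6) = -505/9, r(25/6) = -595/9, r(4.5) = -77.
Sum = Δs · [r(17/6) + r(19/6) + r(3.5) + ...].
Sum ≈ -105.48148.

-105.48148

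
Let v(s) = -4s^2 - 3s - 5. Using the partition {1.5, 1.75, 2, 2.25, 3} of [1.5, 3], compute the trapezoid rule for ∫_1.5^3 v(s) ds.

Subinterval widths: 0.25, 0.25, 0.25, 0.75.
v(1.5) = -18.5, v(1.75) = -22.5, v(2) = -27, v(2.25) = -32, v(3) = -50.
On each subinterval the trapezoid contributes (Δs_i/2)·[v(s_{i-1}) + v(s_i)].
Sum = -49.4375.

-49.4375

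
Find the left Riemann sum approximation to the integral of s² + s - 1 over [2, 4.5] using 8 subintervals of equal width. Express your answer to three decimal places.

30.444

Δs = (4.5 − 2)/8 = 0.3125.
Left endpoints: 2, 2.3125, 2.625, 2.9375, 3.25, 3.5625, 3.875, 4.1875.
f(2) = 5, f(2.3125) = 6.66015625, f(2.625) = 8.515625, f(2.9375) = 10.56640625, f(3.25) = 12.8125, f(3.5625) = 15.25390625, f(3.875) = 17.890625, f(4.1875) = 20.72265625.
Sum = Δs · [f(2) + f(2.3125) + f(2.625) + ...].
Sum ≈ 30.444.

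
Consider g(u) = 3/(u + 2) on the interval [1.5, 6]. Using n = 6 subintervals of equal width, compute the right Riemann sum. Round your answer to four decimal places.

Δu = (6 − 1.5)/6 = 0.75.
Right endpoints: 2.25, 3, 3.75, 4.5, 5.25, 6.
g(2.25) = 12/17, g(3) = 0.6, g(3.75) = 12/23, g(4.5) = 6/13, g(5.25) = 12/29, g(6) = 0.375.
Sum = Δu · [g(2.25) + g(3) + g(3.75) + ...].
Sum ≈ 2.3085.

2.3085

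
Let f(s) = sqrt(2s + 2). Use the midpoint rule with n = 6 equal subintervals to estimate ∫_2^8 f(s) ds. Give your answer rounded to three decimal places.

20.564

Δs = (8 − 2)/6 = 1.
Midpoints: 2.5, 3.5, 4.5, 5.5, 6.5, 7.5.
f(2.5) ≈ 2.646, f(3.5) ≈ 3.000, f(4.5) ≈ 3.317, f(5.5) ≈ 3.606, f(6.5) ≈ 3.873, f(7.5) ≈ 4.123.
Sum = Δs · [f(2.5) + f(3.5) + f(4.5) + ...].
Sum ≈ 20.564.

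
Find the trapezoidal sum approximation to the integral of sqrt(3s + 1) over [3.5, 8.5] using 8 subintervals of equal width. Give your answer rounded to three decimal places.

Δs = (8.5 − 3.5)/8 = 0.625.
f(3.5) ≈ 3.391, f(4.125) ≈ 3.657, f(4.75) ≈ 3.905, f(5.375) ≈ 4.138, f(6) ≈ 4.359, f(6.625) ≈ 4.569, f(7.25) ≈ 4.770, f(7.875) ≈ 4.962, f(8.5) ≈ 5.148.
T_8 = (Δs/2)·[f(s_0) + 2f(s_1) + ... + 2f(s_{7}) + f(s_8)].
Sum ≈ 21.644.

21.644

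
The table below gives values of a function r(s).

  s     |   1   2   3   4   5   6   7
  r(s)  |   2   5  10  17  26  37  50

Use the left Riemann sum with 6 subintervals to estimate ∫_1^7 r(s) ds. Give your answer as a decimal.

97

Δs = 1.
Sum = 1·[2 + 5 + 10 + 17 + 26 + 37] = 97.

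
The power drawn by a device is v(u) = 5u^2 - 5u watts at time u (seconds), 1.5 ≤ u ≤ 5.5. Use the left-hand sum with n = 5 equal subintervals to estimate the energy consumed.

155.8

Δu = (5.5 − 1.5)/5 = 0.8.
Left endpoints: 1.5, 2.3, 3.1, 3.9, 4.7.
v(1.5) = 3.75, v(2.3) = 14.95, v(3.1) = 32.55, v(3.9) = 56.55, v(4.7) = 86.95.
Sum = Δu · [v(1.5) + v(2.3) + v(3.1) + v(3.9) + v(4.7)].
Sum = 155.8.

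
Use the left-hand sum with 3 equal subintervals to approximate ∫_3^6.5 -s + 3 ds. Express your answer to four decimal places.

Δs = (6.5 − 3)/3 = 7/6.
Left endpoints: 3, 25/6, 16/3.
f(3) = 0, f(25/6) = -7/6, f(16/3) = -7/3.
Sum = Δs · [f(3) + f(25/6) + f(16/3)].
Sum ≈ -4.0833.

-4.0833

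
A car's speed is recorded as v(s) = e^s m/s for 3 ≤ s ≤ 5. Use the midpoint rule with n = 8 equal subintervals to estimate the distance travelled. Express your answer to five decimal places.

Δs = (5 − 3)/8 = 0.25.
Midpoints: 3.125, 3.375, 3.625, 3.875, 4.125, 4.375, 4.625, 4.875.
v(3.125) ≈ 22.75990, v(3.375) ≈ 29.22428, v(3.625) ≈ 37.52472, v(3.875) ≈ 48.18270, v(4.125) ≈ 61.86781, v(4.375) ≈ 79.43984, v(4.625) ≈ 102.00277, v(4.875) ≈ 130.97415.
Sum = Δs · [v(3.125) + v(3.375) + v(3.625) + ...].
Sum ≈ 127.99404.

127.99404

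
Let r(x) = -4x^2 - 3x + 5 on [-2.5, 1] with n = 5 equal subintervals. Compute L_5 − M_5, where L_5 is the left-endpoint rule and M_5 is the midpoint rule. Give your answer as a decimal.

L_5 = -1.61.
M_5 = 3.78.
L_5 − M_5 = -5.39.

-5.39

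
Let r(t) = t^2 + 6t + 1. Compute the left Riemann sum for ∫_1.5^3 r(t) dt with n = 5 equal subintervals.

27.285

Δt = (3 − 1.5)/5 = 0.3.
Left endpoints: 1.5, 1.8, 2.1, 2.4, 2.7.
r(1.5) = 12.25, r(1.8) = 15.04, r(2.1) = 18.01, r(2.4) = 21.16, r(2.7) = 24.49.
Sum = Δt · [r(1.5) + r(1.8) + r(2.1) + r(2.4) + r(2.7)].
Sum = 27.285.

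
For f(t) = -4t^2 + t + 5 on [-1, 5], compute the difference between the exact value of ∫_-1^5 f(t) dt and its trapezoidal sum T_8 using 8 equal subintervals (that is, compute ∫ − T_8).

2.25

Exact integral: ∫_-1^5 f(t) dt = -126.
T_8 = -128.25.
Error = -126 − (-128.25) = 2.25.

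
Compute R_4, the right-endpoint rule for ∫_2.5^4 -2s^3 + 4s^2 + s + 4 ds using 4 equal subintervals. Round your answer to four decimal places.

-44.1855

Δs = (4 − 2.5)/4 = 0.375.
Right endpoints: 2.875, 3.25, 3.625, 4.
f(2.875) = -7.58984375, f(3.25) = -19.15625, f(3.625) = -35.08203125, f(4) = -56.
Sum = Δs · [f(2.875) + f(3.25) + f(3.625) + f(4)].
Sum ≈ -44.1855.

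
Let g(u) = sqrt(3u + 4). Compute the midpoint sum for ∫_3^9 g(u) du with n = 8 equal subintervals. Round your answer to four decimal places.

27.9431

Δu = (9 − 3)/8 = 0.75.
Midpoints: 3.375, 4.125, 4.875, 5.625, 6.375, 7.125, 7.875, 8.625.
g(3.375) ≈ 3.7583, g(4.125) ≈ 4.0466, g(4.875) ≈ 4.3157, g(5.625) ≈ 4.5689, g(6.375) ≈ 4.8088, g(7.125) ≈ 5.0374, g(7.875) ≈ 5.2559, g(8.625) ≈ 5.4658.
Sum = Δu · [g(3.375) + g(4.125) + g(4.875) + ...].
Sum ≈ 27.9431.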